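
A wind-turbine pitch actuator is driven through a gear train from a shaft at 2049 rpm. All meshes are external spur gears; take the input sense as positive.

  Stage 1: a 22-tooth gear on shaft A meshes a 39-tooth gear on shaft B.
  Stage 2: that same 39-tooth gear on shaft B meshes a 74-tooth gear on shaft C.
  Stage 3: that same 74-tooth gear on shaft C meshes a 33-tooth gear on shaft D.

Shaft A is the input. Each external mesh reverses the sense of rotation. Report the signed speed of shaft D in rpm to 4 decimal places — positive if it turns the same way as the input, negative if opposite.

Stage 1 [22T→39T]: ω = 2049.0000×22/39 = 1155.8462 rpm, dir flips to −; running = −1155.8462
Stage 2 [39T→74T]: ω = 1155.8462×39/74 = 609.1622 rpm, dir flips to +; running = +609.1622
Stage 3 [74T→33T]: ω = 609.1622×74/33 = 1366.0000 rpm, dir flips to −; running = −1366.0000

-1366.0000 rpm (opposite to input, |ω| = 1366.0000 rpm)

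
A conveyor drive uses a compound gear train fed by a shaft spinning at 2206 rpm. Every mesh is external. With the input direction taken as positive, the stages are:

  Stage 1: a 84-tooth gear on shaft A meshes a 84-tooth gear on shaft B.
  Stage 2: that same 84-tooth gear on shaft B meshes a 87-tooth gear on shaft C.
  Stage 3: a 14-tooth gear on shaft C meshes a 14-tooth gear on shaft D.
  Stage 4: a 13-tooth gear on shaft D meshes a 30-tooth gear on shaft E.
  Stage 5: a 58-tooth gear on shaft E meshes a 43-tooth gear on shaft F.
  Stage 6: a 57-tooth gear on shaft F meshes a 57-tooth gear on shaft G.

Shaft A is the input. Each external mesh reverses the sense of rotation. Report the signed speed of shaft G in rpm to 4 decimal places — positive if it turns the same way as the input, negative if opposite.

+1244.9364 rpm (same as input, |ω| = 1244.9364 rpm)

Stage 1 [84T→84T]: ω = 2206.0000×84/84 = 2206.0000 rpm, dir flips to −; running = −2206.0000
Stage 2 [84T→87T]: ω = 2206.0000×84/87 = 2129.9310 rpm, dir flips to +; running = +2129.9310
Stage 3 [14T→14T]: ω = 2129.9310×14/14 = 2129.9310 rpm, dir flips to −; running = −2129.9310
Stage 4 [13T→30T]: ω = 2129.9310×13/30 = 922.9701 rpm, dir flips to +; running = +922.9701
Stage 5 [58T→43T]: ω = 922.9701×58/43 = 1244.9364 rpm, dir flips to −; running = −1244.9364
Stage 6 [57T→57T]: ω = 1244.9364×57/57 = 1244.9364 rpm, dir flips to +; running = +1244.9364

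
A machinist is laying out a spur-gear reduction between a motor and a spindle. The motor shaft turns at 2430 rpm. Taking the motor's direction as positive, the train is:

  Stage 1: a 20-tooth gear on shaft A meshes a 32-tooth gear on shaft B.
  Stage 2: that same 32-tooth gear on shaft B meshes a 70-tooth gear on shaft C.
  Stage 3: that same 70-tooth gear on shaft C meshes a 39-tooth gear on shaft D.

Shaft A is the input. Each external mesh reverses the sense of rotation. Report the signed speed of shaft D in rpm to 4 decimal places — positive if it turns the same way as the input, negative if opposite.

Stage 1 [20T→32T]: ω = 2430.0000×20/32 = 1518.7500 rpm, dir flips to −; running = −1518.7500
Stage 2 [32T→70T]: ω = 1518.7500×32/70 = 694.2857 rpm, dir flips to +; running = +694.2857
Stage 3 [70T→39T]: ω = 694.2857×70/39 = 1246.1538 rpm, dir flips to −; running = −1246.1538

-1246.1538 rpm (opposite to input, |ω| = 1246.1538 rpm)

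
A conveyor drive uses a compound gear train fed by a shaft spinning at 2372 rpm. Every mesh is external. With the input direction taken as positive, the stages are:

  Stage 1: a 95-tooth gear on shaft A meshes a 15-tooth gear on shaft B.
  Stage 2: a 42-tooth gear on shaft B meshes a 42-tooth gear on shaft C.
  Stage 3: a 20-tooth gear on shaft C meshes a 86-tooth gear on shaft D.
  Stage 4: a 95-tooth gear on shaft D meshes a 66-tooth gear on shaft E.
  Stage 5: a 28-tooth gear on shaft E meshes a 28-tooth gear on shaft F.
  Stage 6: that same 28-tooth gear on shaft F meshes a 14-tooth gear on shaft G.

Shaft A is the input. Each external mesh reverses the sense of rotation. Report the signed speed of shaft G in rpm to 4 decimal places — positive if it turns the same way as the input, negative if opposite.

Stage 1 [95T→15T]: ω = 2372.0000×95/15 = 15022.6667 rpm, dir flips to −; running = −15022.6667
Stage 2 [42T→42T]: ω = 15022.6667×42/42 = 15022.6667 rpm, dir flips to +; running = +15022.6667
Stage 3 [20T→86T]: ω = 15022.6667×20/86 = 3493.6434 rpm, dir flips to −; running = −3493.6434
Stage 4 [95T→66T]: ω = 3493.6434×95/66 = 5028.7292 rpm, dir flips to +; running = +5028.7292
Stage 5 [28T→28T]: ω = 5028.7292×28/28 = 5028.7292 rpm, dir flips to −; running = −5028.7292
Stage 6 [28T→14T]: ω = 5028.7292×28/14 = 10057.4583 rpm, dir flips to +; running = +10057.4583

+10057.4583 rpm (same as input, |ω| = 10057.4583 rpm)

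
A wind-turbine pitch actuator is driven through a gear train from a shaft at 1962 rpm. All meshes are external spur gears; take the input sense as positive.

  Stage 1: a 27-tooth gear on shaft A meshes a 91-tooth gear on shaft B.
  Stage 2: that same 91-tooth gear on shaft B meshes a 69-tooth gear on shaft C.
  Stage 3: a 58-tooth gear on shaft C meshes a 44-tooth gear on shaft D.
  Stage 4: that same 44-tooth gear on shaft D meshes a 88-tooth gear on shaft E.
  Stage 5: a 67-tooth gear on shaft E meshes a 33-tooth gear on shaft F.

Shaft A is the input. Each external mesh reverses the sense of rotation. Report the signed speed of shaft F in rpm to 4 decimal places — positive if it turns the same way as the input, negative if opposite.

Stage 1 [27T→91T]: ω = 1962.0000×27/91 = 582.1319 rpm, dir flips to −; running = −582.1319
Stage 2 [91T→69T]: ω = 582.1319×91/69 = 767.7391 rpm, dir flips to +; running = +767.7391
Stage 3 [58T→44T]: ω = 767.7391×58/44 = 1012.0198 rpm, dir flips to −; running = −1012.0198
Stage 4 [44T→88T]: ω = 1012.0198×44/88 = 506.0099 rpm, dir flips to +; running = +506.0099
Stage 5 [67T→33T]: ω = 506.0099×67/33 = 1027.3534 rpm, dir flips to −; running = −1027.3534

-1027.3534 rpm (opposite to input, |ω| = 1027.3534 rpm)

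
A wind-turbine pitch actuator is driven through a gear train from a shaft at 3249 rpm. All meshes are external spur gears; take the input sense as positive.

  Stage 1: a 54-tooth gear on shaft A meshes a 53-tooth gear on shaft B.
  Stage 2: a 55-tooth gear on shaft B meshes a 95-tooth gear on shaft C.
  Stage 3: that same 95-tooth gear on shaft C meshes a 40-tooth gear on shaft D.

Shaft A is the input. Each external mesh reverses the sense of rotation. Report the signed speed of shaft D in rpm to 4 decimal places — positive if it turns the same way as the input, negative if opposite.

Stage 1 [54T→53T]: ω = 3249.0000×54/53 = 3310.3019 rpm, dir flips to −; running = −3310.3019
Stage 2 [55T→95T]: ω = 3310.3019×55/95 = 1916.4906 rpm, dir flips to +; running = +1916.4906
Stage 3 [95T→40T]: ω = 1916.4906×95/40 = 4551.6651 rpm, dir flips to −; running = −4551.6651

-4551.6651 rpm (opposite to input, |ω| = 4551.6651 rpm)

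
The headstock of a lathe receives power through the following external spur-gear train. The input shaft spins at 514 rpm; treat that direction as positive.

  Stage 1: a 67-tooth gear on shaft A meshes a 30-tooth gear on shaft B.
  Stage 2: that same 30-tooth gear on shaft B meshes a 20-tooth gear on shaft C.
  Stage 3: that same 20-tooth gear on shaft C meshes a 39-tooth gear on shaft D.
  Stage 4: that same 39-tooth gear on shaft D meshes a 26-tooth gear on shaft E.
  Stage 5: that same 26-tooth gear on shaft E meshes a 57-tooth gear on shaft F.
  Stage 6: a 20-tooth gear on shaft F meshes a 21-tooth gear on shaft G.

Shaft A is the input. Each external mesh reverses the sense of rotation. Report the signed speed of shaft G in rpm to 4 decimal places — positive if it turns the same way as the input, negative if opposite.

Stage 1 [67T→30T]: ω = 514.0000×67/30 = 1147.9333 rpm, dir flips to −; running = −1147.9333
Stage 2 [30T→20T]: ω = 1147.9333×30/20 = 1721.9000 rpm, dir flips to +; running = +1721.9000
Stage 3 [20T→39T]: ω = 1721.9000×20/39 = 883.0256 rpm, dir flips to −; running = −883.0256
Stage 4 [39T→26T]: ω = 883.0256×39/26 = 1324.5385 rpm, dir flips to +; running = +1324.5385
Stage 5 [26T→57T]: ω = 1324.5385×26/57 = 604.1754 rpm, dir flips to −; running = −604.1754
Stage 6 [20T→21T]: ω = 604.1754×20/21 = 575.4052 rpm, dir flips to +; running = +575.4052

+575.4052 rpm (same as input, |ω| = 575.4052 rpm)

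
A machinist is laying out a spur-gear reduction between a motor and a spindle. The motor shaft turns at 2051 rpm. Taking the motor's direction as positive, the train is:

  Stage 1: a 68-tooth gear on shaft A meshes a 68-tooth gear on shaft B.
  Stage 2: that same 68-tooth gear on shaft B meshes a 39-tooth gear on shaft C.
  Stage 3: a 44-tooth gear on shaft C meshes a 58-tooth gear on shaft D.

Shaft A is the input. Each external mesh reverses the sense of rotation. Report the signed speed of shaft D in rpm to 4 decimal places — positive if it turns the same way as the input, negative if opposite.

-2712.9054 rpm (opposite to input, |ω| = 2712.9054 rpm)

Stage 1 [68T→68T]: ω = 2051.0000×68/68 = 2051.0000 rpm, dir flips to −; running = −2051.0000
Stage 2 [68T→39T]: ω = 2051.0000×68/39 = 3576.1026 rpm, dir flips to +; running = +3576.1026
Stage 3 [44T→58T]: ω = 3576.1026×44/58 = 2712.9054 rpm, dir flips to −; running = −2712.9054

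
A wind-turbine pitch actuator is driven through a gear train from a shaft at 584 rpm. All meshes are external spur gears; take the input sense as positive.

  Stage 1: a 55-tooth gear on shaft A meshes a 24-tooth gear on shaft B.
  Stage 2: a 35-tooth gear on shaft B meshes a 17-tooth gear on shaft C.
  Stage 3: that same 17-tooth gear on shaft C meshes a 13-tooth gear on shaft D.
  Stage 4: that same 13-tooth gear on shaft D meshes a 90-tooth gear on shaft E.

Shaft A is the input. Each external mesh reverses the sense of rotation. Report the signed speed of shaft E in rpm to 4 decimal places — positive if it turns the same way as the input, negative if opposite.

Stage 1 [55T→24T]: ω = 584.0000×55/24 = 1338.3333 rpm, dir flips to −; running = −1338.3333
Stage 2 [35T→17T]: ω = 1338.3333×35/17 = 2755.3922 rpm, dir flips to +; running = +2755.3922
Stage 3 [17T→13T]: ω = 2755.3922×17/13 = 3603.2051 rpm, dir flips to −; running = −3603.2051
Stage 4 [13T→90T]: ω = 3603.2051×13/90 = 520.4630 rpm, dir flips to +; running = +520.4630

+520.4630 rpm (same as input, |ω| = 520.4630 rpm)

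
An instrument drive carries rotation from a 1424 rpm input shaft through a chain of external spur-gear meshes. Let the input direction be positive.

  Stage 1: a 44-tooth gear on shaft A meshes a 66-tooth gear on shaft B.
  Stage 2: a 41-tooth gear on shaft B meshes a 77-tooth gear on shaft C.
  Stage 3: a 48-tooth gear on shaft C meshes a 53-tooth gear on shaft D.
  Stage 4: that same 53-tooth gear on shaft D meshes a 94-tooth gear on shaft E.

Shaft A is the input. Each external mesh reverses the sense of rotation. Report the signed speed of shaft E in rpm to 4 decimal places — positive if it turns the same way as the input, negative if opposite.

Stage 1 [44T→66T]: ω = 1424.0000×44/66 = 949.3333 rpm, dir flips to −; running = −949.3333
Stage 2 [41T→77T]: ω = 949.3333×41/77 = 505.4892 rpm, dir flips to +; running = +505.4892
Stage 3 [48T→53T]: ω = 505.4892×48/53 = 457.8015 rpm, dir flips to −; running = −457.8015
Stage 4 [53T→94T]: ω = 457.8015×53/94 = 258.1221 rpm, dir flips to +; running = +258.1221

+258.1221 rpm (same as input, |ω| = 258.1221 rpm)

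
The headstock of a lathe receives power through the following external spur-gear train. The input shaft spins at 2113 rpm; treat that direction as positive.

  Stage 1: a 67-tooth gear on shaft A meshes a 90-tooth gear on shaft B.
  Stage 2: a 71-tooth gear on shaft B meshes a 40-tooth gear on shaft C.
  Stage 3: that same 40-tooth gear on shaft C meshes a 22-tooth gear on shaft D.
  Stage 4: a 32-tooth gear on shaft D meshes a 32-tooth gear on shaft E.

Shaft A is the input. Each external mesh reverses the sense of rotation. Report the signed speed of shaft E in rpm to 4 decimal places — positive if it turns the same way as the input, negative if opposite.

+5076.5359 rpm (same as input, |ω| = 5076.5359 rpm)

Stage 1 [67T→90T]: ω = 2113.0000×67/90 = 1573.0111 rpm, dir flips to −; running = −1573.0111
Stage 2 [71T→40T]: ω = 1573.0111×71/40 = 2792.0947 rpm, dir flips to +; running = +2792.0947
Stage 3 [40T→22T]: ω = 2792.0947×40/22 = 5076.5359 rpm, dir flips to −; running = −5076.5359
Stage 4 [32T→32T]: ω = 5076.5359×32/32 = 5076.5359 rpm, dir flips to +; running = +5076.5359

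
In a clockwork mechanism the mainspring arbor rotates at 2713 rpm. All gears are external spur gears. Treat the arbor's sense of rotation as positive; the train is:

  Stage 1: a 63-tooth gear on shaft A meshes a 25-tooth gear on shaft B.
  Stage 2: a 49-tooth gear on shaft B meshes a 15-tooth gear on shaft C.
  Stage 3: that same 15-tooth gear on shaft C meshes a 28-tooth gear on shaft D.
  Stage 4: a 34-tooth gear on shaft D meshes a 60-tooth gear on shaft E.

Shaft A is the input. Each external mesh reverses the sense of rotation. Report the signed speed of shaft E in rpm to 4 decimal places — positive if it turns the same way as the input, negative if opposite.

+6779.7870 rpm (same as input, |ω| = 6779.7870 rpm)

Stage 1 [63T→25T]: ω = 2713.0000×63/25 = 6836.7600 rpm, dir flips to −; running = −6836.7600
Stage 2 [49T→15T]: ω = 6836.7600×49/15 = 22333.4160 rpm, dir flips to +; running = +22333.4160
Stage 3 [15T→28T]: ω = 22333.4160×15/28 = 11964.3300 rpm, dir flips to −; running = −11964.3300
Stage 4 [34T→60T]: ω = 11964.3300×34/60 = 6779.7870 rpm, dir flips to +; running = +6779.7870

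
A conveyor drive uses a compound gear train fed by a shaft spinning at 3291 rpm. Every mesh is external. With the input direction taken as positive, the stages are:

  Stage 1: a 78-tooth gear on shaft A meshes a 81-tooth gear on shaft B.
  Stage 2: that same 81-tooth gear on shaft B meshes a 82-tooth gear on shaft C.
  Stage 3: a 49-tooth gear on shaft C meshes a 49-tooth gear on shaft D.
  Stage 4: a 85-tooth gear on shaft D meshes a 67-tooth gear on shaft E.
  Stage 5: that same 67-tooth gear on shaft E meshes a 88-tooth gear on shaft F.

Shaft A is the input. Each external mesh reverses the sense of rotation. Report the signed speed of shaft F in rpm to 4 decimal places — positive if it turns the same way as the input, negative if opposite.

Stage 1 [78T→81T]: ω = 3291.0000×78/81 = 3169.1111 rpm, dir flips to −; running = −3169.1111
Stage 2 [81T→82T]: ω = 3169.1111×81/82 = 3130.4634 rpm, dir flips to +; running = +3130.4634
Stage 3 [49T→49T]: ω = 3130.4634×49/49 = 3130.4634 rpm, dir flips to −; running = −3130.4634
Stage 4 [85T→67T]: ω = 3130.4634×85/67 = 3971.4834 rpm, dir flips to +; running = +3971.4834
Stage 5 [67T→88T]: ω = 3971.4834×67/88 = 3023.7431 rpm, dir flips to −; running = −3023.7431

-3023.7431 rpm (opposite to input, |ω| = 3023.7431 rpm)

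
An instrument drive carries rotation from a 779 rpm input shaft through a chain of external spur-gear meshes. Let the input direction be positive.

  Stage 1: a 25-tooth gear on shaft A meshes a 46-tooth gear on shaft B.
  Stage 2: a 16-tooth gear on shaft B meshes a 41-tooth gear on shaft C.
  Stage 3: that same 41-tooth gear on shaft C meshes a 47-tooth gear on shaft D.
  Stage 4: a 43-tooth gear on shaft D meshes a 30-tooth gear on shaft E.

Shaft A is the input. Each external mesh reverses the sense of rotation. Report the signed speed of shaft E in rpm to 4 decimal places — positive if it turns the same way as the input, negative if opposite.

Stage 1 [25T→46T]: ω = 779.0000×25/46 = 423.3696 rpm, dir flips to −; running = −423.3696
Stage 2 [16T→41T]: ω = 423.3696×16/41 = 165.2174 rpm, dir flips to +; running = +165.2174
Stage 3 [41T→47T]: ω = 165.2174×41/47 = 144.1258 rpm, dir flips to −; running = −144.1258
Stage 4 [43T→30T]: ω = 144.1258×43/30 = 206.5803 rpm, dir flips to +; running = +206.5803

+206.5803 rpm (same as input, |ω| = 206.5803 rpm)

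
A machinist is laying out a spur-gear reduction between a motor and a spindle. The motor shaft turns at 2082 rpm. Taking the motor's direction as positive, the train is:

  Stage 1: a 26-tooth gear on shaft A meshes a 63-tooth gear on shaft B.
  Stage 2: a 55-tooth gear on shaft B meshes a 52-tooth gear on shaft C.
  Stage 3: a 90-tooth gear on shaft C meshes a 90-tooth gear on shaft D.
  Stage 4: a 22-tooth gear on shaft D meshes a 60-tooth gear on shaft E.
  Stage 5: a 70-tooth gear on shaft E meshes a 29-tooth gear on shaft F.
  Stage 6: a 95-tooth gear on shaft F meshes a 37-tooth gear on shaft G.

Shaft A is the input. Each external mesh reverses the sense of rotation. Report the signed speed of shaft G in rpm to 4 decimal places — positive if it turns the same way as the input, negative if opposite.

+2065.2195 rpm (same as input, |ω| = 2065.2195 rpm)

Stage 1 [26T→63T]: ω = 2082.0000×26/63 = 859.2381 rpm, dir flips to −; running = −859.2381
Stage 2 [55T→52T]: ω = 859.2381×55/52 = 908.8095 rpm, dir flips to +; running = +908.8095
Stage 3 [90T→90T]: ω = 908.8095×90/90 = 908.8095 rpm, dir flips to −; running = −908.8095
Stage 4 [22T→60T]: ω = 908.8095×22/60 = 333.2302 rpm, dir flips to +; running = +333.2302
Stage 5 [70T→29T]: ω = 333.2302×70/29 = 804.3487 rpm, dir flips to −; running = −804.3487
Stage 6 [95T→37T]: ω = 804.3487×95/37 = 2065.2195 rpm, dir flips to +; running = +2065.2195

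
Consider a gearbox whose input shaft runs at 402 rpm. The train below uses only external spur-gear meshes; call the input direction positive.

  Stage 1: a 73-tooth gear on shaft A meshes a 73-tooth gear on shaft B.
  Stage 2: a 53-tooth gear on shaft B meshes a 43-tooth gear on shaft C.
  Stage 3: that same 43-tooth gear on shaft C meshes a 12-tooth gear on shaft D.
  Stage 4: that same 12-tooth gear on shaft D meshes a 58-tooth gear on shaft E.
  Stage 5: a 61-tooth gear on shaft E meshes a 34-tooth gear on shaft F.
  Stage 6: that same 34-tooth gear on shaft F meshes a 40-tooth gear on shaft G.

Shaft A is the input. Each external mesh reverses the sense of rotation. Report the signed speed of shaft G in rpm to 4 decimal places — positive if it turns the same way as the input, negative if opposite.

+560.2009 rpm (same as input, |ω| = 560.2009 rpm)

Stage 1 [73T→73T]: ω = 402.0000×73/73 = 402.0000 rpm, dir flips to −; running = −402.0000
Stage 2 [53T→43T]: ω = 402.0000×53/43 = 495.4884 rpm, dir flips to +; running = +495.4884
Stage 3 [43T→12T]: ω = 495.4884×43/12 = 1775.5000 rpm, dir flips to −; running = −1775.5000
Stage 4 [12T→58T]: ω = 1775.5000×12/58 = 367.3448 rpm, dir flips to +; running = +367.3448
Stage 5 [61T→34T]: ω = 367.3448×61/34 = 659.0598 rpm, dir flips to −; running = −659.0598
Stage 6 [34T→40T]: ω = 659.0598×34/40 = 560.2009 rpm, dir flips to +; running = +560.2009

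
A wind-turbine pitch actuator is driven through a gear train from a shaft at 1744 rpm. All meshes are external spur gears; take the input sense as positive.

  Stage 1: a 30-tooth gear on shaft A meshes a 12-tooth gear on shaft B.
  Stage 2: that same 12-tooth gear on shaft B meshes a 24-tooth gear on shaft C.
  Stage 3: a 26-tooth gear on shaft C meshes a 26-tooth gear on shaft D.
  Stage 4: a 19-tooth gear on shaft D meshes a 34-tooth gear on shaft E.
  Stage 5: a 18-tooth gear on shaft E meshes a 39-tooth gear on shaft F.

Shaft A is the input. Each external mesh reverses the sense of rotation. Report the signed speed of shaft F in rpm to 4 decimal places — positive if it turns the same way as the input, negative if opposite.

Stage 1 [30T→12T]: ω = 1744.0000×30/12 = 4360.0000 rpm, dir flips to −; running = −4360.0000
Stage 2 [12T→24T]: ω = 4360.0000×12/24 = 2180.0000 rpm, dir flips to +; running = +2180.0000
Stage 3 [26T→26T]: ω = 2180.0000×26/26 = 2180.0000 rpm, dir flips to −; running = −2180.0000
Stage 4 [19T→34T]: ω = 2180.0000×19/34 = 1218.2353 rpm, dir flips to +; running = +1218.2353
Stage 5 [18T→39T]: ω = 1218.2353×18/39 = 562.2624 rpm, dir flips to −; running = −562.2624

-562.2624 rpm (opposite to input, |ω| = 562.2624 rpm)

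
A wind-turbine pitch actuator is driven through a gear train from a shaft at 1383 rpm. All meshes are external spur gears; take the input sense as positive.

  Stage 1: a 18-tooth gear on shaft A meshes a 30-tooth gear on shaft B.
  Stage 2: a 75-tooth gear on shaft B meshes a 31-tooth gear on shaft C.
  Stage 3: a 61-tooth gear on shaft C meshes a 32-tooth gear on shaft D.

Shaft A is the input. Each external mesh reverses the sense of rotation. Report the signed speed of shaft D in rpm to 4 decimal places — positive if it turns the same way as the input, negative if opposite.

Stage 1 [18T→30T]: ω = 1383.0000×18/30 = 829.8000 rpm, dir flips to −; running = −829.8000
Stage 2 [75T→31T]: ω = 829.8000×75/31 = 2007.5806 rpm, dir flips to +; running = +2007.5806
Stage 3 [61T→32T]: ω = 2007.5806×61/32 = 3826.9506 rpm, dir flips to −; running = −3826.9506

-3826.9506 rpm (opposite to input, |ω| = 3826.9506 rpm)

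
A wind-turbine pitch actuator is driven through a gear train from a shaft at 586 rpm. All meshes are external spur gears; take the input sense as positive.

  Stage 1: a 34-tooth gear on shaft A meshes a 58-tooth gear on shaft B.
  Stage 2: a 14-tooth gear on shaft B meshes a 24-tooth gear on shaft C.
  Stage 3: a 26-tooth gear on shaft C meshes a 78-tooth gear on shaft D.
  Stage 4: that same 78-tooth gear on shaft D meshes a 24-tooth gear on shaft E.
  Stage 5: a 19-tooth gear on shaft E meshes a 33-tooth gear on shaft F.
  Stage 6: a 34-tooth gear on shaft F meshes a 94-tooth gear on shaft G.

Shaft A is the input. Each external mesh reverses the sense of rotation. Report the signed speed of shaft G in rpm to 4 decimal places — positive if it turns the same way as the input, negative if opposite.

+45.2083 rpm (same as input, |ω| = 45.2083 rpm)

Stage 1 [34T→58T]: ω = 586.0000×34/58 = 343.5172 rpm, dir flips to −; running = −343.5172
Stage 2 [14T→24T]: ω = 343.5172×14/24 = 200.3851 rpm, dir flips to +; running = +200.3851
Stage 3 [26T→78T]: ω = 200.3851×26/78 = 66.7950 rpm, dir flips to −; running = −66.7950
Stage 4 [78T→24T]: ω = 66.7950×78/24 = 217.0838 rpm, dir flips to +; running = +217.0838
Stage 5 [19T→33T]: ω = 217.0838×19/33 = 124.9876 rpm, dir flips to −; running = −124.9876
Stage 6 [34T→94T]: ω = 124.9876×34/94 = 45.2083 rpm, dir flips to +; running = +45.2083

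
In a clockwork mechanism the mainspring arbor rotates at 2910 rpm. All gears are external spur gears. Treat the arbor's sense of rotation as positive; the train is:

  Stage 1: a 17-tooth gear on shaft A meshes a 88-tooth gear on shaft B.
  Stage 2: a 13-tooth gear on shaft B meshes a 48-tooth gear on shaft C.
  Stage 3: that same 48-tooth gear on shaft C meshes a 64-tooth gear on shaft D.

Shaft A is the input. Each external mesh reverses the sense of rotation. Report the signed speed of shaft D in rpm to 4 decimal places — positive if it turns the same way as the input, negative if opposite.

Stage 1 [17T→88T]: ω = 2910.0000×17/88 = 562.1591 rpm, dir flips to −; running = −562.1591
Stage 2 [13T→48T]: ω = 562.1591×13/48 = 152.2514 rpm, dir flips to +; running = +152.2514
Stage 3 [48T→64T]: ω = 152.2514×48/64 = 114.1886 rpm, dir flips to −; running = −114.1886

-114.1886 rpm (opposite to input, |ω| = 114.1886 rpm)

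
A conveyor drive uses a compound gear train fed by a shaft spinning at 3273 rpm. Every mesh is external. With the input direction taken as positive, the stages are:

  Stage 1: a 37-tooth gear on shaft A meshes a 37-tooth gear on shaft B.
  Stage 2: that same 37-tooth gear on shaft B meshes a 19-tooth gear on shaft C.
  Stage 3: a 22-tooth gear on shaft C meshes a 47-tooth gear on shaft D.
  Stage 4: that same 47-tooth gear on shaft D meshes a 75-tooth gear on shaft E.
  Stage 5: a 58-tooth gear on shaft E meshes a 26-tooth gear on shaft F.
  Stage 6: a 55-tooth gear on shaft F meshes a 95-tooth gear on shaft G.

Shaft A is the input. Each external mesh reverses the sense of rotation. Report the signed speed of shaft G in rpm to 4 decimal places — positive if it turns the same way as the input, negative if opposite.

Stage 1 [37T→37T]: ω = 3273.0000×37/37 = 3273.0000 rpm, dir flips to −; running = −3273.0000
Stage 2 [37T→19T]: ω = 3273.0000×37/19 = 6373.7368 rpm, dir flips to +; running = +6373.7368
Stage 3 [22T→47T]: ω = 6373.7368×22/47 = 2983.4513 rpm, dir flips to −; running = −2983.4513
Stage 4 [47T→75T]: ω = 2983.4513×47/75 = 1869.6295 rpm, dir flips to +; running = +1869.6295
Stage 5 [58T→26T]: ω = 1869.6295×58/26 = 4170.7119 rpm, dir flips to −; running = −4170.7119
Stage 6 [55T→95T]: ω = 4170.7119×55/95 = 2414.6227 rpm, dir flips to +; running = +2414.6227

+2414.6227 rpm (same as input, |ω| = 2414.6227 rpm)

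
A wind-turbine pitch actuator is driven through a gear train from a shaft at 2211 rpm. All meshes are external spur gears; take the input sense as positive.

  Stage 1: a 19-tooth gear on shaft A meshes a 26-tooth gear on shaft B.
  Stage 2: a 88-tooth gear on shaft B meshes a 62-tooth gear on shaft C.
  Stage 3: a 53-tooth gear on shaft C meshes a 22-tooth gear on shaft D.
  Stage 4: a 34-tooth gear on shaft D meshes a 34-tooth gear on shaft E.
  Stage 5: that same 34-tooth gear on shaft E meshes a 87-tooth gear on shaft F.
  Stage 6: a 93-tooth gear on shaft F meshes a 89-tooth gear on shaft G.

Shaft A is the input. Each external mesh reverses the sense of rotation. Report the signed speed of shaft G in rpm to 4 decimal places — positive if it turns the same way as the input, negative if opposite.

+2256.1386 rpm (same as input, |ω| = 2256.1386 rpm)

Stage 1 [19T→26T]: ω = 2211.0000×19/26 = 1615.7308 rpm, dir flips to −; running = −1615.7308
Stage 2 [88T→62T]: ω = 1615.7308×88/62 = 2293.2953 rpm, dir flips to +; running = +2293.2953
Stage 3 [53T→22T]: ω = 2293.2953×53/22 = 5524.7568 rpm, dir flips to −; running = −5524.7568
Stage 4 [34T→34T]: ω = 5524.7568×34/34 = 5524.7568 rpm, dir flips to +; running = +5524.7568
Stage 5 [34T→87T]: ω = 5524.7568×34/87 = 2159.1004 rpm, dir flips to −; running = −2159.1004
Stage 6 [93T→89T]: ω = 2159.1004×93/89 = 2256.1386 rpm, dir flips to +; running = +2256.1386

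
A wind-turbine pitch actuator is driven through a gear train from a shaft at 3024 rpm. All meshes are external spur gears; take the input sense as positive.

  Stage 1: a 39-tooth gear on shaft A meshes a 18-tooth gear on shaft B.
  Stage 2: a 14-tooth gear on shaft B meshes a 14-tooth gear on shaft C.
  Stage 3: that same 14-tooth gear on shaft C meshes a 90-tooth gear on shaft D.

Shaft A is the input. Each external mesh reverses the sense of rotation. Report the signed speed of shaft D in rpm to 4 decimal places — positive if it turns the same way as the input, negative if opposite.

-1019.2000 rpm (opposite to input, |ω| = 1019.2000 rpm)

Stage 1 [39T→18T]: ω = 3024.0000×39/18 = 6552.0000 rpm, dir flips to −; running = −6552.0000
Stage 2 [14T→14T]: ω = 6552.0000×14/14 = 6552.0000 rpm, dir flips to +; running = +6552.0000
Stage 3 [14T→90T]: ω = 6552.0000×14/90 = 1019.2000 rpm, dir flips to −; running = −1019.2000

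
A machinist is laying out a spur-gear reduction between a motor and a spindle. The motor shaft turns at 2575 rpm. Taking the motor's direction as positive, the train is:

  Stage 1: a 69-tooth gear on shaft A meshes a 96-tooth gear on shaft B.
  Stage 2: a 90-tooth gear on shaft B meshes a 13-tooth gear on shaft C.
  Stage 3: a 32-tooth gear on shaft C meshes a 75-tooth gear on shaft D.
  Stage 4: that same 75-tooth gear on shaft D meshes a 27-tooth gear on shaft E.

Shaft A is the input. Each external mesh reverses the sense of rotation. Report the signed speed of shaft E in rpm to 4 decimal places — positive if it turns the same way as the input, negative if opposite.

Stage 1 [69T→96T]: ω = 2575.0000×69/96 = 1850.7812 rpm, dir flips to −; running = −1850.7812
Stage 2 [90T→13T]: ω = 1850.7812×90/13 = 12813.1010 rpm, dir flips to +; running = +12813.1010
Stage 3 [32T→75T]: ω = 12813.1010×32/75 = 5466.9231 rpm, dir flips to −; running = −5466.9231
Stage 4 [75T→27T]: ω = 5466.9231×75/27 = 15185.8974 rpm, dir flips to +; running = +15185.8974

+15185.8974 rpm (same as input, |ω| = 15185.8974 rpm)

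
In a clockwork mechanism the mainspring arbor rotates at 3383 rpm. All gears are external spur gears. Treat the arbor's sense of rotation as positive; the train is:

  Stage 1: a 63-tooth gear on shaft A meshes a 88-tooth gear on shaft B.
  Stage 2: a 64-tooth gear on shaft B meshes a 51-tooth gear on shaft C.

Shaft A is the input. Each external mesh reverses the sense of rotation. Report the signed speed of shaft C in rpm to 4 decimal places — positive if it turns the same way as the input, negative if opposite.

+3039.2727 rpm (same as input, |ω| = 3039.2727 rpm)

Stage 1 [63T→88T]: ω = 3383.0000×63/88 = 2421.9205 rpm, dir flips to −; running = −2421.9205
Stage 2 [64T→51T]: ω = 2421.9205×64/51 = 3039.2727 rpm, dir flips to +; running = +3039.2727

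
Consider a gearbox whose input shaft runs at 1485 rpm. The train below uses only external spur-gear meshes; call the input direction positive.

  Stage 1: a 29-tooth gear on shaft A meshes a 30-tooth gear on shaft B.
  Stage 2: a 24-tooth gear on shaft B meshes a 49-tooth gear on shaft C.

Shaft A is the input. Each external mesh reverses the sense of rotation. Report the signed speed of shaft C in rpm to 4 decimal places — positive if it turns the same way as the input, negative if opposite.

+703.1020 rpm (same as input, |ω| = 703.1020 rpm)

Stage 1 [29T→30T]: ω = 1485.0000×29/30 = 1435.5000 rpm, dir flips to −; running = −1435.5000
Stage 2 [24T→49T]: ω = 1435.5000×24/49 = 703.1020 rpm, dir flips to +; running = +703.1020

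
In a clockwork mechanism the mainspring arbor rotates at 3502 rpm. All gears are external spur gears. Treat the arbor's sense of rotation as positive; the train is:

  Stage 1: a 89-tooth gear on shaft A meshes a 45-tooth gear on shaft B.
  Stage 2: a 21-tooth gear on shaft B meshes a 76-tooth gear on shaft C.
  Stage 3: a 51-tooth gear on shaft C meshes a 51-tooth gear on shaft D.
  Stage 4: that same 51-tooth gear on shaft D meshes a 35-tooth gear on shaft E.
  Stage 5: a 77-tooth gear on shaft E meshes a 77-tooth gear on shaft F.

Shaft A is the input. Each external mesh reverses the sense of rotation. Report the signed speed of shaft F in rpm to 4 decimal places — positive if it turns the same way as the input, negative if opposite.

Stage 1 [89T→45T]: ω = 3502.0000×89/45 = 6926.1778 rpm, dir flips to −; running = −6926.1778
Stage 2 [21T→76T]: ω = 6926.1778×21/76 = 1913.8123 rpm, dir flips to +; running = +1913.8123
Stage 3 [51T→51T]: ω = 1913.8123×51/51 = 1913.8123 rpm, dir flips to −; running = −1913.8123
Stage 4 [51T→35T]: ω = 1913.8123×51/35 = 2788.6979 rpm, dir flips to +; running = +2788.6979
Stage 5 [77T→77T]: ω = 2788.6979×77/77 = 2788.6979 rpm, dir flips to −; running = −2788.6979

-2788.6979 rpm (opposite to input, |ω| = 2788.6979 rpm)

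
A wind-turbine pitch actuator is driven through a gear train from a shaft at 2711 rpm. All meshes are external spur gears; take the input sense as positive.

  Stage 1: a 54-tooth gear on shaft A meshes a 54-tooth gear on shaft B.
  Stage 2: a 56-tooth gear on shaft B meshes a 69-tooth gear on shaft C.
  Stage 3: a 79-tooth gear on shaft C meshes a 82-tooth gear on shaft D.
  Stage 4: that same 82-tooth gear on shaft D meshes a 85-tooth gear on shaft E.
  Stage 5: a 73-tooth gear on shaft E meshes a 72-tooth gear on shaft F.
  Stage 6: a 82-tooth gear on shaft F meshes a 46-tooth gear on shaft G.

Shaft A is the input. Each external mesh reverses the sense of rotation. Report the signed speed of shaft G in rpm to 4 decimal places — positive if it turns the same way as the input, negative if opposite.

Stage 1 [54T→54T]: ω = 2711.0000×54/54 = 2711.0000 rpm, dir flips to −; running = −2711.0000
Stage 2 [56T→69T]: ω = 2711.0000×56/69 = 2200.2319 rpm, dir flips to +; running = +2200.2319
Stage 3 [79T→82T]: ω = 2200.2319×79/82 = 2119.7356 rpm, dir flips to −; running = −2119.7356
Stage 4 [82T→85T]: ω = 2119.7356×82/85 = 2044.9214 rpm, dir flips to +; running = +2044.9214
Stage 5 [73T→72T]: ω = 2044.9214×73/72 = 2073.3231 rpm, dir flips to −; running = −2073.3231
Stage 6 [82T→46T]: ω = 2073.3231×82/46 = 3695.9238 rpm, dir flips to +; running = +3695.9238

+3695.9238 rpm (same as input, |ω| = 3695.9238 rpm)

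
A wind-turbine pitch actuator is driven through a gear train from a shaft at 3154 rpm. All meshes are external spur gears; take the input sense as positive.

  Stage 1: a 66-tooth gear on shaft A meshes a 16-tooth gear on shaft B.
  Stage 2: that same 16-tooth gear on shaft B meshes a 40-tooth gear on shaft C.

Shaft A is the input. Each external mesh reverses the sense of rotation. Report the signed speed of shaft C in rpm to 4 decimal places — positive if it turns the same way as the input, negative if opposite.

+5204.1000 rpm (same as input, |ω| = 5204.1000 rpm)

Stage 1 [66T→16T]: ω = 3154.0000×66/16 = 13010.2500 rpm, dir flips to −; running = −13010.2500
Stage 2 [16T→40T]: ω = 13010.2500×16/40 = 5204.1000 rpm, dir flips to +; running = +5204.1000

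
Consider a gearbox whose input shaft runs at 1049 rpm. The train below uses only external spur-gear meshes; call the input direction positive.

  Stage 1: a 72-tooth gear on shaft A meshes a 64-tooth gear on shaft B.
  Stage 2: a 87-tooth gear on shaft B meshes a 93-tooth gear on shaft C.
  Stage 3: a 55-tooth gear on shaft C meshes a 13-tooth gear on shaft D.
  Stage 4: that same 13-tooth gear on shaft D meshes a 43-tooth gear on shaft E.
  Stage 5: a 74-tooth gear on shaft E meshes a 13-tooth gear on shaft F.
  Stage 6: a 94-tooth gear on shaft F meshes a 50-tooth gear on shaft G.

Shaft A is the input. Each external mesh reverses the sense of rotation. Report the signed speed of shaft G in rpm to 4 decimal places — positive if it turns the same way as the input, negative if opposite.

Stage 1 [72T→64T]: ω = 1049.0000×72/64 = 1180.1250 rpm, dir flips to −; running = −1180.1250
Stage 2 [87T→93T]: ω = 1180.1250×87/93 = 1103.9879 rpm, dir flips to +; running = +1103.9879
Stage 3 [55T→13T]: ω = 1103.9879×55/13 = 4670.7181 rpm, dir flips to −; running = −4670.7181
Stage 4 [13T→43T]: ω = 4670.7181×13/43 = 1412.0776 rpm, dir flips to +; running = +1412.0776
Stage 5 [74T→13T]: ω = 1412.0776×74/13 = 8037.9799 rpm, dir flips to −; running = −8037.9799
Stage 6 [94T→50T]: ω = 8037.9799×94/50 = 15111.4022 rpm, dir flips to +; running = +15111.4022

+15111.4022 rpm (same as input, |ω| = 15111.4022 rpm)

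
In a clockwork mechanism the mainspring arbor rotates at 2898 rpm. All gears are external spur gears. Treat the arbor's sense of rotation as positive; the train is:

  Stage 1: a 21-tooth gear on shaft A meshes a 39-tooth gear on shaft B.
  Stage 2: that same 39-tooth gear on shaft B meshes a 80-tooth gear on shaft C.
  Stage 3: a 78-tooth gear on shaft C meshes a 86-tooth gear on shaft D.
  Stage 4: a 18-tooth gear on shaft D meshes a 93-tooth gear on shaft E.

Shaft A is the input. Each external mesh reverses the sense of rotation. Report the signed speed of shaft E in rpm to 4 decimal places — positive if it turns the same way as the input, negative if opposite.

Stage 1 [21T→39T]: ω = 2898.0000×21/39 = 1560.4615 rpm, dir flips to −; running = −1560.4615
Stage 2 [39T→80T]: ω = 1560.4615×39/80 = 760.7250 rpm, dir flips to +; running = +760.7250
Stage 3 [78T→86T]: ω = 760.7250×78/86 = 689.9599 rpm, dir flips to −; running = −689.9599
Stage 4 [18T→93T]: ω = 689.9599×18/93 = 133.5406 rpm, dir flips to +; running = +133.5406

+133.5406 rpm (same as input, |ω| = 133.5406 rpm)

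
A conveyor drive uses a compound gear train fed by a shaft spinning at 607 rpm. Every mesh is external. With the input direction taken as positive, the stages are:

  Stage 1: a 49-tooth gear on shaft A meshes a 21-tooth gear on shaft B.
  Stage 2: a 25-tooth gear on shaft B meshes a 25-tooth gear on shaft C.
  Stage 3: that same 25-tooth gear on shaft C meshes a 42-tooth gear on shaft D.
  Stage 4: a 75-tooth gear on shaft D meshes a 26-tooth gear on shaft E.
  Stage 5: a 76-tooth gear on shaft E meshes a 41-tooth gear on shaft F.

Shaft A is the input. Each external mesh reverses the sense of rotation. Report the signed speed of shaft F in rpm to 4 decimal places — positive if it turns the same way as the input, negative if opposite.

Stage 1 [49T→21T]: ω = 607.0000×49/21 = 1416.3333 rpm, dir flips to −; running = −1416.3333
Stage 2 [25T→25T]: ω = 1416.3333×25/25 = 1416.3333 rpm, dir flips to +; running = +1416.3333
Stage 3 [25T→42T]: ω = 1416.3333×25/42 = 843.0556 rpm, dir flips to −; running = −843.0556
Stage 4 [75T→26T]: ω = 843.0556×75/26 = 2431.8910 rpm, dir flips to +; running = +2431.8910
Stage 5 [76T→41T]: ω = 2431.8910×76/41 = 4507.8956 rpm, dir flips to −; running = −4507.8956

-4507.8956 rpm (opposite to input, |ω| = 4507.8956 rpm)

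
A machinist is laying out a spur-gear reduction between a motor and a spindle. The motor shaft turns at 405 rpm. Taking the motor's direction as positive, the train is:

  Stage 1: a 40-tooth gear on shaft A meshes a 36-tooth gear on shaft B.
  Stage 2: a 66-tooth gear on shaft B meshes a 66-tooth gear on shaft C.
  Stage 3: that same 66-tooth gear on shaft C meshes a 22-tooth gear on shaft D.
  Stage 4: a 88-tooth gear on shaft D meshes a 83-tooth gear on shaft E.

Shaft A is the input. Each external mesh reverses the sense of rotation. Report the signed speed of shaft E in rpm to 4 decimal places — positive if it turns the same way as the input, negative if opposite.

Stage 1 [40T→36T]: ω = 405.0000×40/36 = 450.0000 rpm, dir flips to −; running = −450.0000
Stage 2 [66T→66T]: ω = 450.0000×66/66 = 450.0000 rpm, dir flips to +; running = +450.0000
Stage 3 [66T→22T]: ω = 450.0000×66/22 = 1350.0000 rpm, dir flips to −; running = −1350.0000
Stage 4 [88T→83T]: ω = 1350.0000×88/83 = 1431.3253 rpm, dir flips to +; running = +1431.3253

+1431.3253 rpm (same as input, |ω| = 1431.3253 rpm)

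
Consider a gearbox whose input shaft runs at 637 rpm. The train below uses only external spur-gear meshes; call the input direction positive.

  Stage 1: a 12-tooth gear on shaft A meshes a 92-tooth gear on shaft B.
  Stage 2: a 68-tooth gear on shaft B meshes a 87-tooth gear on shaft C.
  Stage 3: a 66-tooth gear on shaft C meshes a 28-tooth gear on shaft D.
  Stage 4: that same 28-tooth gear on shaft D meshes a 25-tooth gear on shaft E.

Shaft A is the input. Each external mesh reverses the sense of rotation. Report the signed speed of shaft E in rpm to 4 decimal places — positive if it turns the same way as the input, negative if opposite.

+171.4456 rpm (same as input, |ω| = 171.4456 rpm)

Stage 1 [12T→92T]: ω = 637.0000×12/92 = 83.0870 rpm, dir flips to −; running = −83.0870
Stage 2 [68T→87T]: ω = 83.0870×68/87 = 64.9415 rpm, dir flips to +; running = +64.9415
Stage 3 [66T→28T]: ω = 64.9415×66/28 = 153.0765 rpm, dir flips to −; running = −153.0765
Stage 4 [28T→25T]: ω = 153.0765×28/25 = 171.4456 rpm, dir flips to +; running = +171.4456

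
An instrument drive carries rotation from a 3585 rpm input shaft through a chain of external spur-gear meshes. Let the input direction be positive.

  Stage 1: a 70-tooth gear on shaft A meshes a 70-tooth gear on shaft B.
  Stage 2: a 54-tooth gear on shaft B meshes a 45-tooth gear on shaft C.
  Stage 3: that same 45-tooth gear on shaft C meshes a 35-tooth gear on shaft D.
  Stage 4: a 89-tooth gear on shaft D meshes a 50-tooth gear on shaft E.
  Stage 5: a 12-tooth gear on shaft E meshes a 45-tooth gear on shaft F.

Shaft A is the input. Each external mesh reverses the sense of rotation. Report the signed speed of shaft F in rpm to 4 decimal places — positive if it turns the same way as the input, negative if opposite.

Stage 1 [70T→70T]: ω = 3585.0000×70/70 = 3585.0000 rpm, dir flips to −; running = −3585.0000
Stage 2 [54T→45T]: ω = 3585.0000×54/45 = 4302.0000 rpm, dir flips to +; running = +4302.0000
Stage 3 [45T→35T]: ω = 4302.0000×45/35 = 5531.1429 rpm, dir flips to −; running = −5531.1429
Stage 4 [89T→50T]: ω = 5531.1429×89/50 = 9845.4343 rpm, dir flips to +; running = +9845.4343
Stage 5 [12T→45T]: ω = 9845.4343×12/45 = 2625.4491 rpm, dir flips to −; running = −2625.4491

-2625.4491 rpm (opposite to input, |ω| = 2625.4491 rpm)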